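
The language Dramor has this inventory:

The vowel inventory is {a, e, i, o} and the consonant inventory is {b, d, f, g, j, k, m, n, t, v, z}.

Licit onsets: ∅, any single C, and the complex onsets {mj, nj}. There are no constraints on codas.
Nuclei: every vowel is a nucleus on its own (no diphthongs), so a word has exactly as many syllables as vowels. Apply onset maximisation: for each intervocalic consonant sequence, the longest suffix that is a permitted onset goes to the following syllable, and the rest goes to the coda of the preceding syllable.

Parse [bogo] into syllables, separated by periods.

bo.go

Nuclei (vowels): o, o → 2 syllables.
V1 /o/ – V2 /o/: just /g/ — single C goes to the following onset.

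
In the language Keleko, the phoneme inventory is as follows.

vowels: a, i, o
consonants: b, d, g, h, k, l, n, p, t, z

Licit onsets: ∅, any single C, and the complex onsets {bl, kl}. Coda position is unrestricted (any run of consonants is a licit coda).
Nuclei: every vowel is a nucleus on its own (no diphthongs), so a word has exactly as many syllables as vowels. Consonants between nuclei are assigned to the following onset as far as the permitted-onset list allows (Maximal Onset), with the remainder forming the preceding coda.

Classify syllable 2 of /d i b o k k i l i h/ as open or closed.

closed

The vowels are i, o, i, i — 4 nuclei, so 4 syllables.
/i…o/ gap (V1→V2): /b/ → onset of the next syllable (single consonants are always licit onsets).
/o…i/ gap (V2→V3): /kk/ — longest licit onset from the right is /k/, leaving /k/ as coda.
/i…i/ gap (V3→V4): /l/ → onset of the next syllable (single consonants are always licit onsets).
So the parse is di.bok.ki.lih.
Syllable 2 is /bok/ with coda /k/, so it is closed.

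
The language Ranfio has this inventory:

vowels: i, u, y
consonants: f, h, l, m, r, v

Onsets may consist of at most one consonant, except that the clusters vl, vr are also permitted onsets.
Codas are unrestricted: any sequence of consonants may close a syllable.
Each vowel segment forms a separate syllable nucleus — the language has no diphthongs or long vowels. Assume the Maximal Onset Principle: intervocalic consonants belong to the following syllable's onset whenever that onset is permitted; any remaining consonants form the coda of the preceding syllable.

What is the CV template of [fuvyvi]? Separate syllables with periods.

Nuclei (vowels): u, y, i → 3 syllables.
Between /u/ (V1) and /y/ (V2): /v/ → onset of the next syllable (single consonants are always licit onsets).
Between /y/ (V2) and /i/ (V3): just /v/ — single C goes to the following onset.
Putting it together: fu.vy.vi.
Mapping each syllable to C/V: /fu/ → CV, /vy/ → CV, /vi/ → CV.

CV.CV.CV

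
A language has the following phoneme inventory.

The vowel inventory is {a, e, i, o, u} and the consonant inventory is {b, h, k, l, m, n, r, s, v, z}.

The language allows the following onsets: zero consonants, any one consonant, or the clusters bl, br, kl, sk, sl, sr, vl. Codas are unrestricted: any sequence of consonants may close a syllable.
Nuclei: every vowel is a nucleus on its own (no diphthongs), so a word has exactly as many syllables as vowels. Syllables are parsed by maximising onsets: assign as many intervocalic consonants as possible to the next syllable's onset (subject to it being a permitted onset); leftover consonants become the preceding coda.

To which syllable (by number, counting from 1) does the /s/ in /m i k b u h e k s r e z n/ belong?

Vowels present: i, u, e, e; each is a nucleus, giving 4 syllables.
σ1/σ2 boundary: /kb/; trying suffixes from longest down, /b/ is the first permitted one, so coda /k/ | onset /b/.
σ2/σ3 boundary: /h/ is a single consonant, so it becomes the next onset.
σ3/σ4 boundary: cluster /ksr/ — the longest permitted-onset suffix is /sr/; onset = /sr/, preceding coda = /k/.
Putting it together: mik.bu.hek.srezn.
The /s/ is in the onset of syllable 4 (/srezn/).

4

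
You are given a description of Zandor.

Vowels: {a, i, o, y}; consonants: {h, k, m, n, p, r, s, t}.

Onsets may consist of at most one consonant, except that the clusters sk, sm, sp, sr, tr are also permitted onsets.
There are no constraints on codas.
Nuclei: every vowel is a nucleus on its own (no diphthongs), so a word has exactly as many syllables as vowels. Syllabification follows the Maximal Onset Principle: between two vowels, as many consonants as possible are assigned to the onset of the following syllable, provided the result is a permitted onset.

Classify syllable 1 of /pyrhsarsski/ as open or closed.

closed

Nuclei (vowels): y, a, i → 3 syllables.
σ1/σ2 boundary: /rhs/; trying suffixes from longest down, /s/ is the first permitted one, so coda /rh/ | onset /s/.
σ2/σ3 boundary: /rssk/ splits as /rs/ + /sk/ (/sk/ is the longest suffix that is a licit onset).
Syllabification: pyrh.sars.ski.
Syllable 1 is /pyrh/ with coda /rh/, so it is closed.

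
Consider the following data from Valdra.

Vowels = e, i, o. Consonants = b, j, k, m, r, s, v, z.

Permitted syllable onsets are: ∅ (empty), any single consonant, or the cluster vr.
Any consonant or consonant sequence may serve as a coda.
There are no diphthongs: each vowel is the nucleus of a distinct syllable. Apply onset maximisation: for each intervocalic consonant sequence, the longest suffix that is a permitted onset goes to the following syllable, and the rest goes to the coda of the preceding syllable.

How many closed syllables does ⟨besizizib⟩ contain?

Vowels present: e, i, i, i; each is a nucleus, giving 4 syllables.
σ1/σ2 boundary: /s/ is a single consonant, so it becomes the next onset.
σ2/σ3 boundary: /z/ → onset of the next syllable (single consonants are always licit onsets).
σ3/σ4 boundary: just /z/ — single C goes to the following onset.
So the parse is be.si.zi.zib.
Classifying each syllable: /be/ (open), /si/ (open), /zi/ (open), /zib/ (closed).
Closed syllables: 1.

1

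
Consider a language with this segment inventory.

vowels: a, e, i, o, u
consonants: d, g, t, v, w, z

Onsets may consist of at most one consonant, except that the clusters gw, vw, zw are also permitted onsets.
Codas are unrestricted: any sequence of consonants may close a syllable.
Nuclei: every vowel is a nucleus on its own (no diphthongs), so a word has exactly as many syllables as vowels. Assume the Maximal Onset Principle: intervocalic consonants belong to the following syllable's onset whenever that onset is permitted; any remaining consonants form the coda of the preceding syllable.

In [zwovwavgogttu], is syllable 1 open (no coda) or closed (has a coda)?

open

Vowels present: o, a, o, u; each is a nucleus, giving 4 syllables.
V1 /o/ – V2 /a/: /vw/ — entire cluster is a permitted onset → onset /vw/, coda ∅.
V2 /a/ – V3 /o/: /vg/ splits as /v/ + /g/ (/g/ is the longest suffix that is a licit onset).
V3 /o/ – V4 /u/: /gtt/; trying suffixes from longest down, /t/ is the first permitted one, so coda /gt/ | onset /t/.
Putting it together: zwo.vwav.gogt.tu.
Syllable 1 is /zwo/; it ends in its nucleus with no coda, so it is open.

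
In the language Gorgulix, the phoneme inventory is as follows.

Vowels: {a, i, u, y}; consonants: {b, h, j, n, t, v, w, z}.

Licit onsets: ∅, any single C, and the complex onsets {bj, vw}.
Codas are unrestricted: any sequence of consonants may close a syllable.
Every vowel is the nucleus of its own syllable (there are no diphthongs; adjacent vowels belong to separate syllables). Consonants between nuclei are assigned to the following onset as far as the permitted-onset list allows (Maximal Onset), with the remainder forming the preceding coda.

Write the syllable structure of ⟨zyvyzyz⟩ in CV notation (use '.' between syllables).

The vowels are y, y, y — 3 nuclei, so 3 syllables.
V1 /y/ – V2 /y/: /v/ is a single consonant, so it becomes the next onset.
V2 /y/ – V3 /y/: /z/ → onset of the next syllable (single consonants are always licit onsets).
So the parse is zy.vy.zyz.
Mapping each syllable to C/V: /zy/ → CV, /vy/ → CV, /zyz/ → CVC.

CV.CV.CVC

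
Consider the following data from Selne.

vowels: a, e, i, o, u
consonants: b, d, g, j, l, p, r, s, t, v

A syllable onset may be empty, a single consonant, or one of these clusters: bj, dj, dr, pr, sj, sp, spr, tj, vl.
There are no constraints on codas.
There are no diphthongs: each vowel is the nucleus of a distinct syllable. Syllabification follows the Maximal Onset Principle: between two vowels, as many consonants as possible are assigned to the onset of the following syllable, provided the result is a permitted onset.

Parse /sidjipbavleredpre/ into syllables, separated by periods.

si.djip.ba.vle.red.pre

Vowels present: i, i, a, e, e, e; each is a nucleus, giving 6 syllables.
V1 /i/ – V2 /i/: /dj/ is a licit onset in full, so it all attaches to the next syllable.
V2 /i/ – V3 /a/: cluster /pb/ — the longest permitted-onset suffix is /b/; onset = /b/, preceding coda = /p/.
V3 /a/ – V4 /e/: /vl/ — entire cluster is a permitted onset → onset /vl/, coda ∅.
V4 /e/ – V5 /e/: /r/ is a single consonant, so it becomes the next onset.
V5 /e/ – V6 /e/: /dpr/ splits as /d/ + /pr/ (/pr/ is the longest suffix that is a licit onset).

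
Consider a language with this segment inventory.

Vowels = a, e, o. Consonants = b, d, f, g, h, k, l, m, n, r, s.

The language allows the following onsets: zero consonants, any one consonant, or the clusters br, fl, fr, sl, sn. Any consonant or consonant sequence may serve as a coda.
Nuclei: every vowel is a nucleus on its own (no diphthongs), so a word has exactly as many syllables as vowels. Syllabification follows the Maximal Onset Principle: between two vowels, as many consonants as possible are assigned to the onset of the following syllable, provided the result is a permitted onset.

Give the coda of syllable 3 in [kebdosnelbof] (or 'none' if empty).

l

Nuclei (vowels): e, o, e, o → 4 syllables.
/e…o/ gap (V1→V2): /bd/ splits as /b/ + /d/ (/d/ is the longest suffix that is a licit onset).
/o…e/ gap (V2→V3): /sn/ — entire cluster is a permitted onset → onset /sn/, coda ∅.
/e…o/ gap (V3→V4): /lb/ splits as /l/ + /b/ (/b/ is the longest suffix that is a licit onset).
So the parse is keb.do.snel.bof.
Syllable 3 is /snel/: onset /sn/, nucleus /e/, coda /l/.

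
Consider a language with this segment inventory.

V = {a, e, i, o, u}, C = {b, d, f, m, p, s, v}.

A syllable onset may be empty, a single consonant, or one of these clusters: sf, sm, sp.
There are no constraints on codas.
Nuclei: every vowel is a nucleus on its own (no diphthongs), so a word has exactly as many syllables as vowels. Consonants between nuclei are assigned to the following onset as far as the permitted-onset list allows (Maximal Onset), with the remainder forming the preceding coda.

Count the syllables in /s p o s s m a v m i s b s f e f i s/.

Nuclei (vowels): o, a, i, e, i → 5 syllables.

5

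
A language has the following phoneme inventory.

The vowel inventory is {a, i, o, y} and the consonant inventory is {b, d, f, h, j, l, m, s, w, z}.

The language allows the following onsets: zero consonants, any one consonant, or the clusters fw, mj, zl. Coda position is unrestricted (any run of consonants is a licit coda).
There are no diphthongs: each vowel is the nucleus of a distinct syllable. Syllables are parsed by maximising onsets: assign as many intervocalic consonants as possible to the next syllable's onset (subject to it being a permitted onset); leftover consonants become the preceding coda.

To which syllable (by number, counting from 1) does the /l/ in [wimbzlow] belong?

Nuclei (vowels): i, o → 2 syllables.
Between /i/ (V1) and /o/ (V2): /mbzl/; trying suffixes from longest down, /zl/ is the first permitted one, so coda /mb/ | onset /zl/.
Syllabification: wimb.zlow.
The /l/ is in the onset of syllable 2 (/zlow/).

2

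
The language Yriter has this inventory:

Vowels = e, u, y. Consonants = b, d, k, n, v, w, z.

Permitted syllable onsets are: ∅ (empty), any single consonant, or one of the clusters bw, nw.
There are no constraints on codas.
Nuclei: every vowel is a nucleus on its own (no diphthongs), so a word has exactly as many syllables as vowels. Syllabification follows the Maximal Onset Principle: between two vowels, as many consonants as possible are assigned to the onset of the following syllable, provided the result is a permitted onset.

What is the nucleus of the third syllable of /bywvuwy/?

y

Vowels present: y, u, y; each is a nucleus, giving 3 syllables.
The third nucleus (vowel 3 from the left) is /y/.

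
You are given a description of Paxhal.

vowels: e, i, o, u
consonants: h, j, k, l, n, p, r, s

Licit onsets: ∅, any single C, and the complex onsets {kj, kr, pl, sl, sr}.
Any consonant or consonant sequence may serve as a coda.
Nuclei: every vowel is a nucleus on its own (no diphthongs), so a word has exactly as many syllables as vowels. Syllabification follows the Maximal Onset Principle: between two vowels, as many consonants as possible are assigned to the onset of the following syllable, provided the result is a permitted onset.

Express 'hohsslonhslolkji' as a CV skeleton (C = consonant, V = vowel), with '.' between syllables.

The vowels are o, o, o, i — 4 nuclei, so 4 syllables.
V1 /o/ – V2 /o/: cluster /hssl/ — the longest permitted-onset suffix is /sl/; onset = /sl/, preceding coda = /hs/.
V2 /o/ – V3 /o/: cluster /nhsl/ — the longest permitted-onset suffix is /sl/; onset = /sl/, preceding coda = /nh/.
V3 /o/ – V4 /i/: /lkj/; trying suffixes from longest down, /kj/ is the first permitted one, so coda /l/ | onset /kj/.
Syllabification: hohs.slonh.slol.kji.
Mapping each syllable to C/V: /hohs/ → CVCC, /slonh/ → CCVCC, /slol/ → CCVC, /kji/ → CCV.

CVCC.CCVCC.CCVC.CCV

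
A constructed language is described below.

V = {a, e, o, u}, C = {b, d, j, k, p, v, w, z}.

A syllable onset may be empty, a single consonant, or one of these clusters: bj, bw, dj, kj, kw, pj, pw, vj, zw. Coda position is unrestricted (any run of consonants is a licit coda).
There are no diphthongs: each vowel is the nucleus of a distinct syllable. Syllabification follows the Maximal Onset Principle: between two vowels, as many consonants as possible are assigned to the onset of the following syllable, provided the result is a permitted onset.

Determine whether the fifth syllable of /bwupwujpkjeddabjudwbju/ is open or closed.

closed

Vowels present: u, u, e, a, u, u; each is a nucleus, giving 6 syllables.
Between /u/ (V1) and /u/ (V2): /pw/ is a licit onset in full, so it all attaches to the next syllable.
Between /u/ (V2) and /e/ (V3): /jpkj/ splits as /jp/ + /kj/ (/kj/ is the longest suffix that is a licit onset).
Between /e/ (V3) and /a/ (V4): /dd/; trying suffixes from longest down, /d/ is the first permitted one, so coda /d/ | onset /d/.
Between /a/ (V4) and /u/ (V5): /bj/ is a licit onset in full, so it all attaches to the next syllable.
Between /u/ (V5) and /u/ (V6): /dwbj/; trying suffixes from longest down, /bj/ is the first permitted one, so coda /dw/ | onset /bj/.
Putting it together: bwu.pwujp.kjed.da.bjudw.bju.
Syllable 5 is /bjudw/ with coda /dw/, so it is closed.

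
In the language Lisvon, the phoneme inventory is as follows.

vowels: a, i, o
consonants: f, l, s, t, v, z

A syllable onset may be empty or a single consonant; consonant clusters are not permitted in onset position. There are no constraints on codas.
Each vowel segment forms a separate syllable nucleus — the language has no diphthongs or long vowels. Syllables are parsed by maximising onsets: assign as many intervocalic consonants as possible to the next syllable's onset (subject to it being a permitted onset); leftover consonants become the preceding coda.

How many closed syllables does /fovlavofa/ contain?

The vowels are o, a, o, a — 4 nuclei, so 4 syllables.
V1 /o/ – V2 /a/: /vl/; trying suffixes from longest down, /l/ is the first permitted one, so coda /v/ | onset /l/.
V2 /a/ – V3 /o/: /v/ → onset of the next syllable (single consonants are always licit onsets).
V3 /o/ – V4 /a/: just /f/ — single C goes to the following onset.
Putting it together: fov.la.vo.fa.
Classifying each syllable: /fov/ (closed), /la/ (open), /vo/ (open), /fa/ (open).
Closed syllables: 1.

1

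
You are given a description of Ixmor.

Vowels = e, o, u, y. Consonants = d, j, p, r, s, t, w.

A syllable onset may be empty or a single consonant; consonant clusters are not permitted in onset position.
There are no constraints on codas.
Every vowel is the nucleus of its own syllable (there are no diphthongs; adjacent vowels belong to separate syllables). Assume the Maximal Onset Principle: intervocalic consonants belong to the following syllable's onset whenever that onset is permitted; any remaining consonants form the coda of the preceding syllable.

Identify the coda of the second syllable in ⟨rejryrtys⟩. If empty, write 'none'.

r

Nuclei (vowels): e, y, y → 3 syllables.
Between /e/ (V1) and /y/ (V2): cluster /jr/ — the longest permitted-onset suffix is /r/; onset = /r/, preceding coda = /j/.
Between /y/ (V2) and /y/ (V3): /rt/ splits as /r/ + /t/ (/t/ is the longest suffix that is a licit onset).
Putting it together: rej.ryr.tys.
Syllable 2 is /ryr/: onset /r/, nucleus /y/, coda /r/.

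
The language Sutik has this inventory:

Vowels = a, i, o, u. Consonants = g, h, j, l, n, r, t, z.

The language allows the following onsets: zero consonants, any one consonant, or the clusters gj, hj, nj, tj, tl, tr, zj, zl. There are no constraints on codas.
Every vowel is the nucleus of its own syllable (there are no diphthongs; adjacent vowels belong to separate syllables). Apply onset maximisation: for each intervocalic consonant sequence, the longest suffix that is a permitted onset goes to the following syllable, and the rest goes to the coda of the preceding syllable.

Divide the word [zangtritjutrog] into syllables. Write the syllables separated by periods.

The vowels are a, i, u, o — 4 nuclei, so 4 syllables.
V1 /a/ – V2 /i/: /ngtr/; trying suffixes from longest down, /tr/ is the first permitted one, so coda /ng/ | onset /tr/.
V2 /i/ – V3 /u/: cluster /tj/ — /tj/ is itself a permitted onset, so the whole cluster goes right; preceding coda = ∅.
V3 /u/ – V4 /o/: /tr/ — entire cluster is a permitted onset → onset /tr/, coda ∅.

zang.tri.tju.trog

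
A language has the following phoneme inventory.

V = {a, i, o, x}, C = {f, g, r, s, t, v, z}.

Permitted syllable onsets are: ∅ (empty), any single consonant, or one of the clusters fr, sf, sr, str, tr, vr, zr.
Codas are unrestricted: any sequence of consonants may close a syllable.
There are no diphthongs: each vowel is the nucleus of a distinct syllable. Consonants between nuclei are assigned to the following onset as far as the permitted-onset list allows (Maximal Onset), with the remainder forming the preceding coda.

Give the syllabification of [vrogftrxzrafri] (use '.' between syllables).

The vowels are o, x, a, i — 4 nuclei, so 4 syllables.
σ1/σ2 boundary: cluster /gftr/ — the longest permitted-onset suffix is /tr/; onset = /tr/, preceding coda = /gf/.
σ2/σ3 boundary: cluster /zr/ — /zr/ is itself a permitted onset, so the whole cluster goes right; preceding coda = ∅.
σ3/σ4 boundary: /fr/ — entire cluster is a permitted onset → onset /fr/, coda ∅.

vrogf.trx.zra.fri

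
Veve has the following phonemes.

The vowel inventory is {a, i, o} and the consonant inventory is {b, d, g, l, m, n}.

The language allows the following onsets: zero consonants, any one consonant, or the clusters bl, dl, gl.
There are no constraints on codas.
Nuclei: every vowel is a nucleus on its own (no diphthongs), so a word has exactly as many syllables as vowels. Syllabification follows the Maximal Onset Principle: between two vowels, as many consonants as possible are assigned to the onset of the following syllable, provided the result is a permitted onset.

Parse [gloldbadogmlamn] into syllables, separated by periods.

glold.ba.dogm.lamn

Nuclei (vowels): o, a, o, a → 4 syllables.
σ1/σ2 boundary: /ldb/; trying suffixes from longest down, /b/ is the first permitted one, so coda /ld/ | onset /b/.
σ2/σ3 boundary: /d/ is a single consonant, so it becomes the next onset.
σ3/σ4 boundary: /gml/ splits as /gm/ + /l/ (/l/ is the longest suffix that is a licit onset).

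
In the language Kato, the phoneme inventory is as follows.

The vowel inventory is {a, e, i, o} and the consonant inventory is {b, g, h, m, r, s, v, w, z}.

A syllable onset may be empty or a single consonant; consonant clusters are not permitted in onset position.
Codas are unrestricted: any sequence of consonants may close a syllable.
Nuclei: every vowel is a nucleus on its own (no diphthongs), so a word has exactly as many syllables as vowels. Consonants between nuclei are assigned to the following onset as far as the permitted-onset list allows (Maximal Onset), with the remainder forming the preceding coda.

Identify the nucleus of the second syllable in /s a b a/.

a

Vowels present: a, a; each is a nucleus, giving 2 syllables.
The second nucleus (vowel 2 from the left) is /a/.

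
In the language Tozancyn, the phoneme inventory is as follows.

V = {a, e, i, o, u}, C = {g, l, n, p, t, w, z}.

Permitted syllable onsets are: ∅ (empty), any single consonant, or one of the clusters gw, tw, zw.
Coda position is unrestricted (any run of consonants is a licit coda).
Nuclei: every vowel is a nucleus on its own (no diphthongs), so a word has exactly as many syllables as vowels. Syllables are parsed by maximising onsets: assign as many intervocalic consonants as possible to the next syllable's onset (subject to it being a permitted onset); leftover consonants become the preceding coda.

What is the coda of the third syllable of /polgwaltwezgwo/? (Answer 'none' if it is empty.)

The vowels are o, a, e, o — 4 nuclei, so 4 syllables.
/o…a/ gap (V1→V2): cluster /lgw/ — the longest permitted-onset suffix is /gw/; onset = /gw/, preceding coda = /l/.
/a…e/ gap (V2→V3): cluster /ltw/ — the longest permitted-onset suffix is /tw/; onset = /tw/, preceding coda = /l/.
/e…o/ gap (V3→V4): /zgw/ — longest licit onset from the right is /gw/, leaving /z/ as coda.
Putting it together: pol.gwal.twez.gwo.
Syllable 3 is /twez/: onset /tw/, nucleus /e/, coda /z/.

z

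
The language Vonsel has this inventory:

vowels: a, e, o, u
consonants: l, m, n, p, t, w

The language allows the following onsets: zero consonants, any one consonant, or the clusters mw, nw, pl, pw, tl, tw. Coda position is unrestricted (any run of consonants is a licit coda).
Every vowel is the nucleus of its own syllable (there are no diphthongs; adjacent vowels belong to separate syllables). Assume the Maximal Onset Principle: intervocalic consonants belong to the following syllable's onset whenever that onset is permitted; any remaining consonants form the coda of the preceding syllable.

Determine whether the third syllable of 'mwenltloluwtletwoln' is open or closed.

closed

Vowels present: e, o, u, e, o; each is a nucleus, giving 5 syllables.
V1 /e/ – V2 /o/: /nltl/ splits as /nl/ + /tl/ (/tl/ is the longest suffix that is a licit onset).
V2 /o/ – V3 /u/: /l/ is a single consonant, so it becomes the next onset.
V3 /u/ – V4 /e/: cluster /wtl/ — the longest permitted-onset suffix is /tl/; onset = /tl/, preceding coda = /w/.
V4 /e/ – V5 /o/: cluster /tw/ — /tw/ is itself a permitted onset, so the whole cluster goes right; preceding coda = ∅.
Syllabification: mwenl.tlo.luw.tle.twoln.
Syllable 3 is /luw/ with coda /w/, so it is closed.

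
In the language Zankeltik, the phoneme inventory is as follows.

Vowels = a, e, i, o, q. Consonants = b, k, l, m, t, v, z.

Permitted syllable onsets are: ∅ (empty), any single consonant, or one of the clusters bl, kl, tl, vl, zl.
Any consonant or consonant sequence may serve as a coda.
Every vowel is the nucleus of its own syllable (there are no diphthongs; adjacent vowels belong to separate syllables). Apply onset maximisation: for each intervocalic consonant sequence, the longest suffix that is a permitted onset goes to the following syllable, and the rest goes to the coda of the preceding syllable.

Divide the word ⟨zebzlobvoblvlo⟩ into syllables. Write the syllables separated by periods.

Nuclei (vowels): e, o, o, o → 4 syllables.
σ1/σ2 boundary: /bzl/; trying suffixes from longest down, /zl/ is the first permitted one, so coda /b/ | onset /zl/.
σ2/σ3 boundary: /bv/ splits as /b/ + /v/ (/v/ is the longest suffix that is a licit onset).
σ3/σ4 boundary: /blvl/ — longest licit onset from the right is /vl/, leaving /bl/ as coda.

zeb.zlob.vobl.vlo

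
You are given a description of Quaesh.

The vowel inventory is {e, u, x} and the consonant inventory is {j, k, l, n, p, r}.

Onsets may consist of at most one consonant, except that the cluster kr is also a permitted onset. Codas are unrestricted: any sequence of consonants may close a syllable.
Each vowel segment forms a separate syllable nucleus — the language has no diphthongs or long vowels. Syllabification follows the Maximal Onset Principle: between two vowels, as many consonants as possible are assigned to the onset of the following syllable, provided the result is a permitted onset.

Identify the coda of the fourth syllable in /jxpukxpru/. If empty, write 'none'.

none

The vowels are x, u, x, u — 4 nuclei, so 4 syllables.
Between /x/ (V1) and /u/ (V2): /p/ is a single consonant, so it becomes the next onset.
Between /u/ (V2) and /x/ (V3): just /k/ — single C goes to the following onset.
Between /x/ (V3) and /u/ (V4): /pr/ splits as /p/ + /r/ (/r/ is the longest suffix that is a licit onset).
Syllabification: jx.pu.kxp.ru.
Syllable 4 is /ru/: onset /r/, nucleus /u/, coda ∅.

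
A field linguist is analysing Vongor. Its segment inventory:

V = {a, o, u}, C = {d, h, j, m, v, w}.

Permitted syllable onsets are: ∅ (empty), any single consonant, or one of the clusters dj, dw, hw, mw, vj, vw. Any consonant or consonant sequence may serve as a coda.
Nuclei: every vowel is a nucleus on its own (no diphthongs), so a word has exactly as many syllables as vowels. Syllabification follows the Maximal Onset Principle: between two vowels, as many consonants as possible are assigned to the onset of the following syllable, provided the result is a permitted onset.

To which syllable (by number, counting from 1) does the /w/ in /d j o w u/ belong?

2

The vowels are o, u — 2 nuclei, so 2 syllables.
/o…u/ gap (V1→V2): just /w/ — single C goes to the following onset.
So the parse is djo.wu.
The /w/ is in the onset of syllable 2 (/wu/).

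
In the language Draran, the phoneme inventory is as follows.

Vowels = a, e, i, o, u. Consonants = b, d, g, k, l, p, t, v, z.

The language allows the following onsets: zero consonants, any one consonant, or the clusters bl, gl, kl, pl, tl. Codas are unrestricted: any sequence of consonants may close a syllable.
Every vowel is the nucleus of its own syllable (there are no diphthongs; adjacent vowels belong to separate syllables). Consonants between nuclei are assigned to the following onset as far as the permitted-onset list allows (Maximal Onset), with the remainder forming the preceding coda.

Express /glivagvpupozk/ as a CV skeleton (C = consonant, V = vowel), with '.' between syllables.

CCV.CVCC.CV.CVCC

Vowels present: i, a, u, o; each is a nucleus, giving 4 syllables.
Between /i/ (V1) and /a/ (V2): /v/ → onset of the next syllable (single consonants are always licit onsets).
Between /a/ (V2) and /u/ (V3): /gvp/ — longest licit onset from the right is /p/, leaving /gv/ as coda.
Between /u/ (V3) and /o/ (V4): just /p/ — single C goes to the following onset.
Syllabification: gli.vagv.pu.pozk.
Mapping each syllable to C/V: /gli/ → CCV, /vagv/ → CVCC, /pu/ → CV, /pozk/ → CVCC.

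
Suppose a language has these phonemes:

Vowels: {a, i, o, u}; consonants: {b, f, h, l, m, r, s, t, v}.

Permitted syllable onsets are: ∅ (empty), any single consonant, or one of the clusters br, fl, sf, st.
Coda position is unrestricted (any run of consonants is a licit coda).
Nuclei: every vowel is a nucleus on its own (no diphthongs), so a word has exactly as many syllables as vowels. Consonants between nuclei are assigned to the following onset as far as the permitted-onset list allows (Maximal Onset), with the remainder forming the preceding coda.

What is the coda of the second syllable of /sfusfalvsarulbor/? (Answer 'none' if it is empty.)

Vowels present: u, a, a, u, o; each is a nucleus, giving 5 syllables.
Between /u/ (V1) and /a/ (V2): cluster /sf/ — /sf/ is itself a permitted onset, so the whole cluster goes right; preceding coda = ∅.
Between /a/ (V2) and /a/ (V3): /lvs/; trying suffixes from longest down, /s/ is the first permitted one, so coda /lv/ | onset /s/.
Between /a/ (V3) and /u/ (V4): /r/ → onset of the next syllable (single consonants are always licit onsets).
Between /u/ (V4) and /o/ (V5): /lb/; trying suffixes from longest down, /b/ is the first permitted one, so coda /l/ | onset /b/.
Putting it together: sfu.sfalv.sa.rul.bor.
Syllable 2 is /sfalv/: onset /sf/, nucleus /a/, coda /lv/.

lv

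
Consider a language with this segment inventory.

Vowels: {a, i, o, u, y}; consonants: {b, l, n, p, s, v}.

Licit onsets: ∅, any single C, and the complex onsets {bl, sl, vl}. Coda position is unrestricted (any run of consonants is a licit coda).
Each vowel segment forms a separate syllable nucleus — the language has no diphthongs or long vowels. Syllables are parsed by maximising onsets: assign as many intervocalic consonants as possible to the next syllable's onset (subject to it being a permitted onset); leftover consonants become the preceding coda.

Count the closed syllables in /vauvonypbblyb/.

2

Vowels present: a, u, o, y, y; each is a nucleus, giving 5 syllables.
σ1/σ2 boundary: hiatus — the boundary sits between the two vowels.
σ2/σ3 boundary: /v/ is a single consonant, so it becomes the next onset.
σ3/σ4 boundary: /n/ is a single consonant, so it becomes the next onset.
σ4/σ5 boundary: /pbbl/ — longest licit onset from the right is /bl/, leaving /pb/ as coda.
So the parse is va.u.vo.nypb.blyb.
Classifying each syllable: /va/ (open), /u/ (open), /vo/ (open), /nypb/ (closed), /blyb/ (closed).
Closed syllables: 2.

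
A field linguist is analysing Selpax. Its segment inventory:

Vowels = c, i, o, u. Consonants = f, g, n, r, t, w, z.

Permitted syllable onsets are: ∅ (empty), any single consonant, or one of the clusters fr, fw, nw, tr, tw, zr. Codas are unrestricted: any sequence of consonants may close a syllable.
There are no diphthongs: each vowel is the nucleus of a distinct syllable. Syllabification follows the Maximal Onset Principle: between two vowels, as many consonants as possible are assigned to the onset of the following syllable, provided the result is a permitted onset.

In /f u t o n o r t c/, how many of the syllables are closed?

1

Nuclei (vowels): u, o, o, c → 4 syllables.
/u…o/ gap (V1→V2): /t/ → onset of the next syllable (single consonants are always licit onsets).
/o…o/ gap (V2→V3): just /n/ — single C goes to the following onset.
/o…c/ gap (V3→V4): cluster /rt/ — the longest permitted-onset suffix is /t/; onset = /t/, preceding coda = /r/.
Syllabification: fu.to.nor.tc.
Classifying each syllable: /fu/ (open), /to/ (open), /nor/ (closed), /tc/ (open).
Closed syllables: 1.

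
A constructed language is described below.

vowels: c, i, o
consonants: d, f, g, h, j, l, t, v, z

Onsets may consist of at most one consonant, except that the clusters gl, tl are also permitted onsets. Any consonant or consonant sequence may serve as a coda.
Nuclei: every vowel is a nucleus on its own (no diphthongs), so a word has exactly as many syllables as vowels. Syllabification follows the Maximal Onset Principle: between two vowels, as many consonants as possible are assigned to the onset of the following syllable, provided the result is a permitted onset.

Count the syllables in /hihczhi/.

Vowels present: i, c, i; each is a nucleus, giving 3 syllables.

3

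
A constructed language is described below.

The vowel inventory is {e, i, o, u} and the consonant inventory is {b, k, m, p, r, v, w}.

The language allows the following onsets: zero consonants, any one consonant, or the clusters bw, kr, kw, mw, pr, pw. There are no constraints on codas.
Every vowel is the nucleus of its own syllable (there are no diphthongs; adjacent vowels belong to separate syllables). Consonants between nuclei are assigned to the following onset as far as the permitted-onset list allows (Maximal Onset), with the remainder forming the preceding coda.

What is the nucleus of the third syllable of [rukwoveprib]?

e

Vowels present: u, o, e, i; each is a nucleus, giving 4 syllables.
The third nucleus (vowel 3 from the left) is /e/.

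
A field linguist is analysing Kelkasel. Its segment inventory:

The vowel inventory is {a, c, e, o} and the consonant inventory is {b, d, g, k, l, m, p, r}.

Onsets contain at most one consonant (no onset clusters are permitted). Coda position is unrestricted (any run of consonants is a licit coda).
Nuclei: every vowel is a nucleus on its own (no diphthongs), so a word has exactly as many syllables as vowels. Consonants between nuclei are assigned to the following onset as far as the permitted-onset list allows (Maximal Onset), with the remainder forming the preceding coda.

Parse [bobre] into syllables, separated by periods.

Vowels present: o, e; each is a nucleus, giving 2 syllables.
Between /o/ (V1) and /e/ (V2): /br/ — longest licit onset from the right is /r/, leaving /b/ as coda.

bob.re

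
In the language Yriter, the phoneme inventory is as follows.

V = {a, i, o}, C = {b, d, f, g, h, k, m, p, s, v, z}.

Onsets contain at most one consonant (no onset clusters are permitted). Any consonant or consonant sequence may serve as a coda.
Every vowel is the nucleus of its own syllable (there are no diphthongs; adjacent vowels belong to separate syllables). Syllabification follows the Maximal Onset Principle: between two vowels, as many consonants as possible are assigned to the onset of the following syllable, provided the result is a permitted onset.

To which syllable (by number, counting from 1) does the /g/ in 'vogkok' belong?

1

The vowels are o, o — 2 nuclei, so 2 syllables.
Between /o/ (V1) and /o/ (V2): /gk/ splits as /g/ + /k/ (/k/ is the longest suffix that is a licit onset).
So the parse is vog.kok.
The /g/ is in the coda of syllable 1 (/vog/).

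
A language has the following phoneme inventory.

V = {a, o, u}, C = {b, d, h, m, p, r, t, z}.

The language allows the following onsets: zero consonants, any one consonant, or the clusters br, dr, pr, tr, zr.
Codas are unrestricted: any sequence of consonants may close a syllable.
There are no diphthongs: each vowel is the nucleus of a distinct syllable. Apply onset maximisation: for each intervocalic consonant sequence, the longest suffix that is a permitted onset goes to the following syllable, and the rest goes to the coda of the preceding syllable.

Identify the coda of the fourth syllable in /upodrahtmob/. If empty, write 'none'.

b

Vowels present: u, o, a, o; each is a nucleus, giving 4 syllables.
σ1/σ2 boundary: /p/ is a single consonant, so it becomes the next onset.
σ2/σ3 boundary: /dr/ — entire cluster is a permitted onset → onset /dr/, coda ∅.
σ3/σ4 boundary: cluster /htm/ — the longest permitted-onset suffix is /m/; onset = /m/, preceding coda = /ht/.
Putting it together: u.po.draht.mob.
Syllable 4 is /mob/: onset /m/, nucleus /o/, coda /b/.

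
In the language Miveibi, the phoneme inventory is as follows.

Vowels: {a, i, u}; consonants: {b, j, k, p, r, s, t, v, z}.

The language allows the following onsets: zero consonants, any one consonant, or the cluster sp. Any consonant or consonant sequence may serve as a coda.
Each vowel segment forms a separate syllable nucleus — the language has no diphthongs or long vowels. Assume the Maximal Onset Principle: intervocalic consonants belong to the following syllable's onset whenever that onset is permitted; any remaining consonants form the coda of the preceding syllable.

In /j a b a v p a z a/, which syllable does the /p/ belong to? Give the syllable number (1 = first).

3

The vowels are a, a, a, a — 4 nuclei, so 4 syllables.
Between /a/ (V1) and /a/ (V2): /b/ is a single consonant, so it becomes the next onset.
Between /a/ (V2) and /a/ (V3): /vp/ — longest licit onset from the right is /p/, leaving /v/ as coda.
Between /a/ (V3) and /a/ (V4): just /z/ — single C goes to the following onset.
Putting it together: ja.bav.pa.za.
The /p/ is in the onset of syllable 3 (/pa/).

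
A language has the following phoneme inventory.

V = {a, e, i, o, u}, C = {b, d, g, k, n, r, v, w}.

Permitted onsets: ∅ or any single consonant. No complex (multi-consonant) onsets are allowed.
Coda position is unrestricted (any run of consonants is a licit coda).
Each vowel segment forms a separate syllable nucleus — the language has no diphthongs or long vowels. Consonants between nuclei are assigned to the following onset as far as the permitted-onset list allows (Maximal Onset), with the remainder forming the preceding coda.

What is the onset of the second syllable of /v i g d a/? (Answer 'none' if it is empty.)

d

Vowels present: i, a; each is a nucleus, giving 2 syllables.
σ1/σ2 boundary: cluster /gd/ — the longest permitted-onset suffix is /d/; onset = /d/, preceding coda = /g/.
Syllabification: vig.da.
Syllable 2 is /da/: onset /d/, nucleus /a/, coda ∅.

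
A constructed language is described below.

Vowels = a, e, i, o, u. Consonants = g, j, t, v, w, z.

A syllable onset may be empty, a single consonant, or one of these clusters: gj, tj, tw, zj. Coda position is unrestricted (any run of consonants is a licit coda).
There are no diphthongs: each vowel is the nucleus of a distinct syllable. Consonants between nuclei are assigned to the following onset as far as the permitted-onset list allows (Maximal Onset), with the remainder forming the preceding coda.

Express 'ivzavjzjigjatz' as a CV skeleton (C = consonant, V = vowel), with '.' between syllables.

The vowels are i, a, i, a — 4 nuclei, so 4 syllables.
/i…a/ gap (V1→V2): /vz/; trying suffixes from longest down, /z/ is the first permitted one, so coda /v/ | onset /z/.
/a…i/ gap (V2→V3): /vjzj/ splits as /vj/ + /zj/ (/zj/ is the longest suffix that is a licit onset).
/i…a/ gap (V3→V4): /gj/ is a licit onset in full, so it all attaches to the next syllable.
Syllabification: iv.zavj.zji.gjatz.
Mapping each syllable to C/V: /iv/ → VC, /zavj/ → CVCC, /zji/ → CCV, /gjatz/ → CCVCC.

VC.CVCC.CCV.CCVCC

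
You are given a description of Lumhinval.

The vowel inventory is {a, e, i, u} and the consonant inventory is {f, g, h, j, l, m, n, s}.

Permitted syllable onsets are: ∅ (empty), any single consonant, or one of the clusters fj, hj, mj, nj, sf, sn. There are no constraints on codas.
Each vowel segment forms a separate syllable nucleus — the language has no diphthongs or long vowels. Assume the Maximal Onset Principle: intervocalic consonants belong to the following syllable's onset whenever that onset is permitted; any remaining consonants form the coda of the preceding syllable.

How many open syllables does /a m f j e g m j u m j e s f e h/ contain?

2

Nuclei (vowels): a, e, u, e, e → 5 syllables.
Between /a/ (V1) and /e/ (V2): /mfj/ — longest licit onset from the right is /fj/, leaving /m/ as coda.
Between /e/ (V2) and /u/ (V3): /gmj/ splits as /g/ + /mj/ (/mj/ is the longest suffix that is a licit onset).
Between /u/ (V3) and /e/ (V4): cluster /mj/ — /mj/ is itself a permitted onset, so the whole cluster goes right; preceding coda = ∅.
Between /e/ (V4) and /e/ (V5): cluster /sf/ — /sf/ is itself a permitted onset, so the whole cluster goes right; preceding coda = ∅.
So the parse is am.fjeg.mju.mje.sfeh.
Classifying each syllable: /am/ (closed), /fjeg/ (closed), /mju/ (open), /mje/ (open), /sfeh/ (closed).
Open syllables: 2.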